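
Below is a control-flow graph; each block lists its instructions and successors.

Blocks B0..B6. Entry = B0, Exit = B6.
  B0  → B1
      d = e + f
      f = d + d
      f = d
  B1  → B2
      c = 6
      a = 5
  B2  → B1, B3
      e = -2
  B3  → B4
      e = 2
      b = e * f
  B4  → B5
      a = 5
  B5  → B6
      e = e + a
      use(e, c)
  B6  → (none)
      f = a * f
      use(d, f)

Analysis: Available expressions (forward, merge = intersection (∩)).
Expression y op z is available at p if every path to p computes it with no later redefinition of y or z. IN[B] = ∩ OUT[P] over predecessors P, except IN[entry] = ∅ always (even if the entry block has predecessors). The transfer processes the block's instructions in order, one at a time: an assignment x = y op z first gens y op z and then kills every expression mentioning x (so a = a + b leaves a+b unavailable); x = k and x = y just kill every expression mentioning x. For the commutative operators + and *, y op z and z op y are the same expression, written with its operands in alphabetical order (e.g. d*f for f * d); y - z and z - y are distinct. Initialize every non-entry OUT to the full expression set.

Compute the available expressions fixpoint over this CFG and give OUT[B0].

Answer: {d+d}

Working:
Per-block solution:
  B0:  IN={}  OUT={d+d}
  B1:  IN={d+d}  OUT={d+d}
  B2:  IN={d+d}  OUT={d+d}
  B3:  IN={d+d}  OUT={d+d, e*f}
  B4:  IN={d+d, e*f}  OUT={d+d, e*f}
  B5:  IN={d+d, e*f}  OUT={d+d}
  B6:  IN={d+d}  OUT={d+d}

B0 is the boundary node: IN[B0] = {}
Applying B0's transfer function to that IN value gives OUT[B0] (row B0 above).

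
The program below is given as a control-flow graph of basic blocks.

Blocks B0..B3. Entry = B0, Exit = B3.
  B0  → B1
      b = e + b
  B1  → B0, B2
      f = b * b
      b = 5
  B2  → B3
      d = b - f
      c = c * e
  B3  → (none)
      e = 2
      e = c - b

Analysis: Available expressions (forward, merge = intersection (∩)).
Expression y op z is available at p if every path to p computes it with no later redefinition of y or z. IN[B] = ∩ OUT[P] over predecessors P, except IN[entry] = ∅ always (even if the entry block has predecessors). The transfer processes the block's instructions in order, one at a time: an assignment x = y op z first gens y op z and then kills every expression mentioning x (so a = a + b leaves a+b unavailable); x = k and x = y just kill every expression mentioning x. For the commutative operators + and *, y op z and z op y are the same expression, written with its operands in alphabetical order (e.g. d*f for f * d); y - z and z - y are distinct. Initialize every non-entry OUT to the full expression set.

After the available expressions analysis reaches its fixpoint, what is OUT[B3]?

Fixpoint table:
  B0:  IN={}  OUT={}
  B1:  IN={}  OUT={}
  B2:  IN={}  OUT={b-f}
  B3:  IN={b-f}  OUT={b-f, c-b}

Merge at B3: IN[B3] = OUT[B2] = {b-f}
Applying B3's transfer function to that IN value gives OUT[B3] (row B3 above).

Answer: {b-f, c-b}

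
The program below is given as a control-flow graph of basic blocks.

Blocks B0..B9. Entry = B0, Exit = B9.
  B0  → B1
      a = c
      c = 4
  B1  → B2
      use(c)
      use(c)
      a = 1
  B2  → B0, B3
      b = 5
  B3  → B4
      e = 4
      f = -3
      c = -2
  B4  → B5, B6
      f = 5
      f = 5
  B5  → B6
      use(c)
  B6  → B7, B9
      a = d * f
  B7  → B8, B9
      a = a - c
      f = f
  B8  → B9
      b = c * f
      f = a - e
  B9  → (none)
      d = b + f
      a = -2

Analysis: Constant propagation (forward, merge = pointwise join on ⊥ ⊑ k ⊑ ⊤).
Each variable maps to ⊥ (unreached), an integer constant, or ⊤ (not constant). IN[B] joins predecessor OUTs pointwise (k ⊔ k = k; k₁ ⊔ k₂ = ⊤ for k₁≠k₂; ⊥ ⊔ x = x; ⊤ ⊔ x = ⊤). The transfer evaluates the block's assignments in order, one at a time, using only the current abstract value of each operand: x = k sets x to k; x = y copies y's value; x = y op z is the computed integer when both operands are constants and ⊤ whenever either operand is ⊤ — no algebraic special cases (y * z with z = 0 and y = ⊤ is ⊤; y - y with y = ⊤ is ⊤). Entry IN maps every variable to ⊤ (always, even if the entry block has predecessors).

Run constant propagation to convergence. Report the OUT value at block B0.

Answer: {a: ⊤, b: ⊤, c: 4, d: ⊤, e: ⊤, f: ⊤}

Working:
Fixpoint table:
  B0:   IN=(all ⊤)   OUT={c:4; rest ⊤}
  B1:   IN={c:4; rest ⊤}   OUT={a:1, c:4; rest ⊤}
  B2:   IN={a:1, c:4; rest ⊤}   OUT={a:1, b:5, c:4; rest ⊤}
  B3:   IN={a:1, b:5, c:4; rest ⊤}   OUT={a:1, b:5, c:-2, e:4, f:-3; rest ⊤}
  B4:   IN={a:1, b:5, c:-2, e:4, f:-3; rest ⊤}   OUT={a:1, b:5, c:-2, e:4, f:5; rest ⊤}
  B5:   IN={a:1, b:5, c:-2, e:4, f:5; rest ⊤}   OUT={a:1, b:5, c:-2, e:4, f:5; rest ⊤}
  B6:   IN={a:1, b:5, c:-2, e:4, f:5; rest ⊤}   OUT={b:5, c:-2, e:4, f:5; rest ⊤}
  B7:   IN={b:5, c:-2, e:4, f:5; rest ⊤}   OUT={b:5, c:-2, e:4, f:5; rest ⊤}
  B8:   IN={b:5, c:-2, e:4, f:5; rest ⊤}   OUT={b:-10, c:-2, e:4; rest ⊤}
  B9:   IN={c:-2, e:4; rest ⊤}   OUT={a:-2, c:-2, e:4; rest ⊤}

Merge at B0 (entry node, so the boundary value (all ⊤) is joined with the incoming edge(s)): IN[B0] = (all ⊤) ⊔ OUT[B2] = {a: ⊤, b: ⊤, c: ⊤, d: ⊤, e: ⊤, f: ⊤}
Applying B0's transfer function to that IN value gives OUT[B0] (row B0 above).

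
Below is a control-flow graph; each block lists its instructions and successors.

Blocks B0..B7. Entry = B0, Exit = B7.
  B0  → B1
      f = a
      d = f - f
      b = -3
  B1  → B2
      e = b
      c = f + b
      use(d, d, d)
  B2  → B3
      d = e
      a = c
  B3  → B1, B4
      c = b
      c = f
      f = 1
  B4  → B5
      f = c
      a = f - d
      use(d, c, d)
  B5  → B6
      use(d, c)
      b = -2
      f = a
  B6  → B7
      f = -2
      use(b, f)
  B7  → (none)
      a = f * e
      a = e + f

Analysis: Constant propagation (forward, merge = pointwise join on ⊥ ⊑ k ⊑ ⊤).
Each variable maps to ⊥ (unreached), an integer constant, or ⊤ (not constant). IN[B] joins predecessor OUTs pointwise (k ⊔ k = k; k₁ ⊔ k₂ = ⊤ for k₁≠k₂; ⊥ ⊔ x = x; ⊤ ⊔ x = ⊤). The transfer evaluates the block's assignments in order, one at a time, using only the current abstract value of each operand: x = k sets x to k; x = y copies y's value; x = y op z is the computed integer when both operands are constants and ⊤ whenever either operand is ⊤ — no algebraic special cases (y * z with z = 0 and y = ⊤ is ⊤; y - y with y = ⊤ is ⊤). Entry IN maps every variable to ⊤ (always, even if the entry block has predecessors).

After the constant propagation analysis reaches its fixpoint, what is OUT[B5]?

Converged values:
  B0:  IN=(all ⊤)  OUT={b:-3; rest ⊤}
  B1:  IN={b:-3; rest ⊤}  OUT={b:-3, e:-3; rest ⊤}
  B2:  IN={b:-3, e:-3; rest ⊤}  OUT={b:-3, d:-3, e:-3; rest ⊤}
  B3:  IN={b:-3, d:-3, e:-3; rest ⊤}  OUT={b:-3, d:-3, e:-3, f:1; rest ⊤}
  B4:  IN={b:-3, d:-3, e:-3, f:1; rest ⊤}  OUT={b:-3, d:-3, e:-3; rest ⊤}
  B5:  IN={b:-3, d:-3, e:-3; rest ⊤}  OUT={b:-2, d:-3, e:-3; rest ⊤}
  B6:  IN={b:-2, d:-3, e:-3; rest ⊤}  OUT={b:-2, d:-3, e:-3, f:-2; rest ⊤}
  B7:  IN={b:-2, d:-3, e:-3, f:-2; rest ⊤}  OUT={a:-5, b:-2, d:-3, e:-3, f:-2; rest ⊤}

Merge at B5: IN[B5] = OUT[B4] = {a: ⊤, b: -3, c: ⊤, d: -3, e: -3, f: ⊤}
Applying B5's transfer function to that IN value gives OUT[B5] (row B5 above).

Answer: {a: ⊤, b: -2, c: ⊤, d: -3, e: -3, f: ⊤}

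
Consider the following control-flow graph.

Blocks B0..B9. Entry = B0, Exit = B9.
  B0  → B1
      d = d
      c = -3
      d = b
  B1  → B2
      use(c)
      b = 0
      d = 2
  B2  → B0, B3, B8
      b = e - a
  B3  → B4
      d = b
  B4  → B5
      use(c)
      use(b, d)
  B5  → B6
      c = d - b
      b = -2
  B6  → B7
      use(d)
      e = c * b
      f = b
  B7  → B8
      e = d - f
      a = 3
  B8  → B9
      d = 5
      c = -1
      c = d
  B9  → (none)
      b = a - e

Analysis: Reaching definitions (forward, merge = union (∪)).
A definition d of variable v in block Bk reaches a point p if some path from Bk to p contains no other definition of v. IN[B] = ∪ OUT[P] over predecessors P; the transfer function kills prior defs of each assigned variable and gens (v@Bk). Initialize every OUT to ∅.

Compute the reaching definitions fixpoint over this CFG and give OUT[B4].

Answer: {b@B2, c@B0, d@B3}

Working:
Converged values:
  B0:  IN={b@B2, c@B0, d@B1}  OUT={b@B2, c@B0, d@B0}
  B1:  IN={b@B2, c@B0, d@B0}  OUT={b@B1, c@B0, d@B1}
  B2:  IN={b@B1, c@B0, d@B1}  OUT={b@B2, c@B0, d@B1}
  B3:  IN={b@B2, c@B0, d@B1}  OUT={b@B2, c@B0, d@B3}
  B4:  IN={b@B2, c@B0, d@B3}  OUT={b@B2, c@B0, d@B3}
  B5:  IN={b@B2, c@B0, d@B3}  OUT={b@B5, c@B5, d@B3}
  B6:  IN={b@B5, c@B5, d@B3}  OUT={b@B5, c@B5, d@B3, e@B6, f@B6}
  B7:  IN={b@B5, c@B5, d@B3, e@B6, f@B6}  OUT={a@B7, b@B5, c@B5, d@B3, e@B7, f@B6}
  B8:  IN={a@B7, b@B2, b@B5, c@B0, c@B5, d@B1, d@B3, e@B7, f@B6}  OUT={a@B7, b@B2, b@B5, c@B8, d@B8, e@B7, f@B6}
  B9:  IN={a@B7, b@B2, b@B5, c@B8, d@B8, e@B7, f@B6}  OUT={a@B7, b@B9, c@B8, d@B8, e@B7, f@B6}

Merge at B4: IN[B4] = OUT[B3] = {b@B2, c@B0, d@B3}
Applying B4's transfer function to that IN value gives OUT[B4] (row B4 above).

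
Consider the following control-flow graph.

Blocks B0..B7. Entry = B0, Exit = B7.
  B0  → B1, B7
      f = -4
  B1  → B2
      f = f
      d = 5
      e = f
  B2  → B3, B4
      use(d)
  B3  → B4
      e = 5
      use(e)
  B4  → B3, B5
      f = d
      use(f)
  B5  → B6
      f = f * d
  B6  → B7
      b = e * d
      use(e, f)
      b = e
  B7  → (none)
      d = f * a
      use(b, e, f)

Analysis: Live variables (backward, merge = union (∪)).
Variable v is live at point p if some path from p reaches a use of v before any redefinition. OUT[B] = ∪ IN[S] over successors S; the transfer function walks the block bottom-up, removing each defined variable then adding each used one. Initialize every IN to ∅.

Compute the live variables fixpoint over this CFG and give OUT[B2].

Answer: {a, d, e}

Derivation:
Fixpoint table:
  B0: | IN={a, b, e} | OUT={a, b, e, f}
  B1: | IN={a, f} | OUT={a, d, e}
  B2: | IN={a, d, e} | OUT={a, d, e}
  B3: | IN={a, d} | OUT={a, d, e}
  B4: | IN={a, d, e} | OUT={a, d, e, f}
  B5: | IN={a, d, e, f} | OUT={a, d, e, f}
  B6: | IN={a, d, e, f} | OUT={a, b, e, f}
  B7: | IN={a, b, e, f} | OUT={}

Merge at B2: OUT[B2] = IN[B3] ⊔ IN[B4] = {a, d, e}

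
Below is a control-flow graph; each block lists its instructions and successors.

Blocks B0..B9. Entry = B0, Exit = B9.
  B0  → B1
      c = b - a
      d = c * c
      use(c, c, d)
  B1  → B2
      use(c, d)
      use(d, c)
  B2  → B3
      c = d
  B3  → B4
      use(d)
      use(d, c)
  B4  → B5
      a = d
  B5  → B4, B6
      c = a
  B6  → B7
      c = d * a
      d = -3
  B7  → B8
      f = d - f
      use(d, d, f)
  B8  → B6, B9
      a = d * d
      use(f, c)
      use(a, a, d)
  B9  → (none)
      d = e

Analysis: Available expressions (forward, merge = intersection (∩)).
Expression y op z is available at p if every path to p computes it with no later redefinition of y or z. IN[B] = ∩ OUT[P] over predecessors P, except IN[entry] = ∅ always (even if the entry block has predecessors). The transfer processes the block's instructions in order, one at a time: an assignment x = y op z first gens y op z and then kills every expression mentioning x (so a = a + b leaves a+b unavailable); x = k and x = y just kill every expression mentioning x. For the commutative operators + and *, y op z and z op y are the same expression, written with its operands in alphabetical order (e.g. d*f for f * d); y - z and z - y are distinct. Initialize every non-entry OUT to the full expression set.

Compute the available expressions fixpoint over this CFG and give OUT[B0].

Fixpoint table:
  B0:  IN={}  OUT={b-a, c*c}
  B1:  IN={b-a, c*c}  OUT={b-a, c*c}
  B2:  IN={b-a, c*c}  OUT={b-a}
  B3:  IN={b-a}  OUT={b-a}
  B4:  IN={}  OUT={}
  B5:  IN={}  OUT={}
  B6:  IN={}  OUT={}
  B7:  IN={}  OUT={}
  B8:  IN={}  OUT={d*d}
  B9:  IN={d*d}  OUT={}

B0 is the boundary node: IN[B0] = {}
Applying B0's transfer function to that IN value gives OUT[B0] (row B0 above).

Answer: {b-a, c*c}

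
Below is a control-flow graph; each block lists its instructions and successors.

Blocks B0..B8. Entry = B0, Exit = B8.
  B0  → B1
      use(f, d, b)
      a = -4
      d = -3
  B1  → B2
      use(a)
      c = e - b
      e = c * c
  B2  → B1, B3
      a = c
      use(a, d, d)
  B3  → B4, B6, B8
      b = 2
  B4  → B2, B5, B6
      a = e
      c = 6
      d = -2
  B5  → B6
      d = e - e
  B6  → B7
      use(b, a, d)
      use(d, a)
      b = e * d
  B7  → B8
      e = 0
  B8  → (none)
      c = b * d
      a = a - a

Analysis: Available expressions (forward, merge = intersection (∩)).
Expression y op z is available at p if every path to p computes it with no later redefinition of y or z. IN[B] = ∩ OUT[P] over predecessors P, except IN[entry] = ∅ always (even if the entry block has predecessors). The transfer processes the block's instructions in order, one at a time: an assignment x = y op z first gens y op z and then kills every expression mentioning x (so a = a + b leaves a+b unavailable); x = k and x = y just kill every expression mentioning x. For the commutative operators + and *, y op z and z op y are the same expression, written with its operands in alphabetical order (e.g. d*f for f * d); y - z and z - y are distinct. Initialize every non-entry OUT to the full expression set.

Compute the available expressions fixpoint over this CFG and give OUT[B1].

Answer: {c*c}

Trace:
Converged values:
  B0:  IN={}  OUT={}
  B1:  IN={}  OUT={c*c}
  B2:  IN={}  OUT={}
  B3:  IN={}  OUT={}
  B4:  IN={}  OUT={}
  B5:  IN={}  OUT={e-e}
  B6:  IN={}  OUT={d*e}
  B7:  IN={d*e}  OUT={}
  B8:  IN={}  OUT={b*d}

Merge at B1: IN[B1] = OUT[B0] ∩ OUT[B2] = {}
Applying B1's transfer function to that IN value gives OUT[B1] (row B1 above).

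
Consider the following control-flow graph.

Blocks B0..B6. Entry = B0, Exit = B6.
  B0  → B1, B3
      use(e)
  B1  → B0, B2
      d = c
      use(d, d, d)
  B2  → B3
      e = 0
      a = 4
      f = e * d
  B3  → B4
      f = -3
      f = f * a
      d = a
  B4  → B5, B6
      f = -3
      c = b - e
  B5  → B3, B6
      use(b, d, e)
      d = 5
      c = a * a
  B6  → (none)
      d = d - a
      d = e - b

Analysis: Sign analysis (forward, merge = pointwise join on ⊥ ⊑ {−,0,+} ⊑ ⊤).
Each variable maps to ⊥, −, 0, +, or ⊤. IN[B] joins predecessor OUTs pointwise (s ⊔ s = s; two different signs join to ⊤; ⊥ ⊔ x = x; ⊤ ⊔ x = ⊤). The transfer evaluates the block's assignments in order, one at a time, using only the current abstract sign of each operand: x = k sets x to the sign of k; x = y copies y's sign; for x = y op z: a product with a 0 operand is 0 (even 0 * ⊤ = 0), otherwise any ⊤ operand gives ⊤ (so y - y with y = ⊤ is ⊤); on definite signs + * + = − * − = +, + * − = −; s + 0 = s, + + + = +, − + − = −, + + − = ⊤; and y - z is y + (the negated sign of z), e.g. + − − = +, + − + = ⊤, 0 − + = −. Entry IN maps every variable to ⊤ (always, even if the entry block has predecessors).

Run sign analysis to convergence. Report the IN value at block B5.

Answer: {a: ⊤, b: ⊤, c: ⊤, d: ⊤, e: ⊤, f: -}

Trace:
Converged values:
  B0: | IN=(all ⊤) | OUT=(all ⊤)
  B1: | IN=(all ⊤) | OUT=(all ⊤)
  B2: | IN=(all ⊤) | OUT={a:+, e:0, f:0; rest ⊤}
  B3: | IN=(all ⊤) | OUT=(all ⊤)
  B4: | IN=(all ⊤) | OUT={f:-; rest ⊤}
  B5: | IN={f:-; rest ⊤} | OUT={d:+, f:-; rest ⊤}
  B6: | IN={f:-; rest ⊤} | OUT={f:-; rest ⊤}

Merge at B5: IN[B5] = OUT[B4] = {a: ⊤, b: ⊤, c: ⊤, d: ⊤, e: ⊤, f: -}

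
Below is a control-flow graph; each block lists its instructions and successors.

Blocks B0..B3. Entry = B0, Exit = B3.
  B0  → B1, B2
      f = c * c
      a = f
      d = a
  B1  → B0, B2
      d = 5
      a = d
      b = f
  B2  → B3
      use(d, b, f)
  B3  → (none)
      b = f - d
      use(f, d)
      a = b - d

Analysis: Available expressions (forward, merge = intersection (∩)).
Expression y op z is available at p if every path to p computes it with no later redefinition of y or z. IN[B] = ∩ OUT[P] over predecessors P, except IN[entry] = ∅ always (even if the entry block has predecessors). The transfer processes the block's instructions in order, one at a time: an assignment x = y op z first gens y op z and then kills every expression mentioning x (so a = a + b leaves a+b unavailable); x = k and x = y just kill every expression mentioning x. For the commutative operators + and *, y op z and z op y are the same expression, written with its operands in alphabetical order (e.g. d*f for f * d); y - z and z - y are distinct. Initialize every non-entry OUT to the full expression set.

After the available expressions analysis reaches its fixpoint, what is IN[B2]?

Answer: {c*c}

Trace:
Per-block solution:
  B0: | IN={} | OUT={c*c}
  B1: | IN={c*c} | OUT={c*c}
  B2: | IN={c*c} | OUT={c*c}
  B3: | IN={c*c} | OUT={b-d, c*c, f-d}

Merge at B2: IN[B2] = OUT[B0] ∩ OUT[B1] = {c*c}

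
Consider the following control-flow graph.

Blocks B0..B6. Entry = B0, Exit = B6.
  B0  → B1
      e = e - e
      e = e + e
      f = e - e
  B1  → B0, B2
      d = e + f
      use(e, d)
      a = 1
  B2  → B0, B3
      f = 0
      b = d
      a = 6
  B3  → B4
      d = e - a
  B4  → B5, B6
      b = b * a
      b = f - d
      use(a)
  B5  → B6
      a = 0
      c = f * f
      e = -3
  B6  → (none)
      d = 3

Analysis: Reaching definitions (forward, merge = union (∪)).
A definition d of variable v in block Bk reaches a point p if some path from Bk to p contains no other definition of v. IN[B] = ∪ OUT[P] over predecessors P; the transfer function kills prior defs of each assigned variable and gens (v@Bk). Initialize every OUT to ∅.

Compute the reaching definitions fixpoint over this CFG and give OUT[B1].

Fixpoint table:
  B0: | IN={a@B1, a@B2, b@B2, d@B1, e@B0, f@B0, f@B2} | OUT={a@B1, a@B2, b@B2, d@B1, e@B0, f@B0}
  B1: | IN={a@B1, a@B2, b@B2, d@B1, e@B0, f@B0} | OUT={a@B1, b@B2, d@B1, e@B0, f@B0}
  B2: | IN={a@B1, b@B2, d@B1, e@B0, f@B0} | OUT={a@B2, b@B2, d@B1, e@B0, f@B2}
  B3: | IN={a@B2, b@B2, d@B1, e@B0, f@B2} | OUT={a@B2, b@B2, d@B3, e@B0, f@B2}
  B4: | IN={a@B2, b@B2, d@B3, e@B0, f@B2} | OUT={a@B2, b@B4, d@B3, e@B0, f@B2}
  B5: | IN={a@B2, b@B4, d@B3, e@B0, f@B2} | OUT={a@B5, b@B4, c@B5, d@B3, e@B5, f@B2}
  B6: | IN={a@B2, a@B5, b@B4, c@B5, d@B3, e@B0, e@B5, f@B2} | OUT={a@B2, a@B5, b@B4, c@B5, d@B6, e@B0, e@B5, f@B2}

Merge at B1: IN[B1] = OUT[B0] = {a@B1, a@B2, b@B2, d@B1, e@B0, f@B0}
Applying B1's transfer function to that IN value gives OUT[B1] (row B1 above).

Answer: {a@B1, b@B2, d@B1, e@B0, f@B0}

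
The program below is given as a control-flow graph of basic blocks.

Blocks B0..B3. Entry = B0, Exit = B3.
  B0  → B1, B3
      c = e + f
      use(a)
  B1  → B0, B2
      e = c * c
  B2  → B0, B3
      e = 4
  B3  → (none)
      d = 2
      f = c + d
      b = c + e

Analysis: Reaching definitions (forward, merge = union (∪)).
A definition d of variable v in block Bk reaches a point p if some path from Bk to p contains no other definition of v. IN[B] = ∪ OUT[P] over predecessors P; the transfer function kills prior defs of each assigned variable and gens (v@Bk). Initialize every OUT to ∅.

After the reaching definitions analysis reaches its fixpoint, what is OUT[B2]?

Per-block solution:
  B0: | IN={c@B0, e@B1, e@B2} | OUT={c@B0, e@B1, e@B2}
  B1: | IN={c@B0, e@B1, e@B2} | OUT={c@B0, e@B1}
  B2: | IN={c@B0, e@B1} | OUT={c@B0, e@B2}
  B3: | IN={c@B0, e@B1, e@B2} | OUT={b@B3, c@B0, d@B3, e@B1, e@B2, f@B3}

Merge at B2: IN[B2] = OUT[B1] = {c@B0, e@B1}
Applying B2's transfer function to that IN value gives OUT[B2] (row B2 above).

Answer: {c@B0, e@B2}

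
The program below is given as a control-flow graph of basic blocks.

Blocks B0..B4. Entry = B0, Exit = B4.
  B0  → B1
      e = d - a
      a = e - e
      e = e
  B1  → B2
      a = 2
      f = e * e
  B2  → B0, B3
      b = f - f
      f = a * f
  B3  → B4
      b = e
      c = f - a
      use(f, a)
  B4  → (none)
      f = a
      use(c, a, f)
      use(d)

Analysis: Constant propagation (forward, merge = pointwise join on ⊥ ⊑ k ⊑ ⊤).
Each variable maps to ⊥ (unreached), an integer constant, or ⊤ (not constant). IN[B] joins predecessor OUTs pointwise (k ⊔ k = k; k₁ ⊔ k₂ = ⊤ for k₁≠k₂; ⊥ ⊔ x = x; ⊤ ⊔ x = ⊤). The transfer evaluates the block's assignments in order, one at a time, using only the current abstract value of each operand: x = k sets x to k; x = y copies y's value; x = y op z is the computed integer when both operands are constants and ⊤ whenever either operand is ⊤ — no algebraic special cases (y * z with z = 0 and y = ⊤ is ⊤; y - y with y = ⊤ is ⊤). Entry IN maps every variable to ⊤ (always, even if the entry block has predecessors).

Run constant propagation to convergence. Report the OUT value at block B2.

Fixpoint table:
  B0:   IN=(all ⊤)   OUT=(all ⊤)
  B1:   IN=(all ⊤)   OUT={a:2; rest ⊤}
  B2:   IN={a:2; rest ⊤}   OUT={a:2; rest ⊤}
  B3:   IN={a:2; rest ⊤}   OUT={a:2; rest ⊤}
  B4:   IN={a:2; rest ⊤}   OUT={a:2, f:2; rest ⊤}

Merge at B2: IN[B2] = OUT[B1] = {a: 2, b: ⊤, c: ⊤, d: ⊤, e: ⊤, f: ⊤}
Applying B2's transfer function to that IN value gives OUT[B2] (row B2 above).

Answer: {a: 2, b: ⊤, c: ⊤, d: ⊤, e: ⊤, f: ⊤}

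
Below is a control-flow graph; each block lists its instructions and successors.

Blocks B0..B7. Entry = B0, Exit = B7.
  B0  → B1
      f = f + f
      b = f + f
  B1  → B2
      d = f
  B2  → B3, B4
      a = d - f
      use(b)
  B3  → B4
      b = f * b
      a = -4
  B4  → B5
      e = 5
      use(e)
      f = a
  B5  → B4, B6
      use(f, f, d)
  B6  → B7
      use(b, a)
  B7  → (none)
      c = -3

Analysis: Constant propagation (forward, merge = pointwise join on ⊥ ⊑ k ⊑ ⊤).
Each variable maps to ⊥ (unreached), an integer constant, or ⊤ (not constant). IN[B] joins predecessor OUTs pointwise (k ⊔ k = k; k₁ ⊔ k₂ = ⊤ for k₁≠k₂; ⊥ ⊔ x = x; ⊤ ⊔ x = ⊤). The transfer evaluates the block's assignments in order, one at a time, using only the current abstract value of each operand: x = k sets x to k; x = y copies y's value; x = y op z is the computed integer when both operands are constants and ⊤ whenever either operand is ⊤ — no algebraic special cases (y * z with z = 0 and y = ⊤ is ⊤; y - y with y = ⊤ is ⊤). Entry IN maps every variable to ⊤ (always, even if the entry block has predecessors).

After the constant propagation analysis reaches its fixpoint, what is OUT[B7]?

Answer: {a: ⊤, b: ⊤, c: -3, d: ⊤, e: 5, f: ⊤}

Derivation:
Converged values:
  B0:  IN=(all ⊤)  OUT=(all ⊤)
  B1:  IN=(all ⊤)  OUT=(all ⊤)
  B2:  IN=(all ⊤)  OUT=(all ⊤)
  B3:  IN=(all ⊤)  OUT={a:-4; rest ⊤}
  B4:  IN=(all ⊤)  OUT={e:5; rest ⊤}
  B5:  IN={e:5; rest ⊤}  OUT={e:5; rest ⊤}
  B6:  IN={e:5; rest ⊤}  OUT={e:5; rest ⊤}
  B7:  IN={e:5; rest ⊤}  OUT={c:-3, e:5; rest ⊤}

Merge at B7: IN[B7] = OUT[B6] = {a: ⊤, b: ⊤, c: ⊤, d: ⊤, e: 5, f: ⊤}
Applying B7's transfer function to that IN value gives OUT[B7] (row B7 above).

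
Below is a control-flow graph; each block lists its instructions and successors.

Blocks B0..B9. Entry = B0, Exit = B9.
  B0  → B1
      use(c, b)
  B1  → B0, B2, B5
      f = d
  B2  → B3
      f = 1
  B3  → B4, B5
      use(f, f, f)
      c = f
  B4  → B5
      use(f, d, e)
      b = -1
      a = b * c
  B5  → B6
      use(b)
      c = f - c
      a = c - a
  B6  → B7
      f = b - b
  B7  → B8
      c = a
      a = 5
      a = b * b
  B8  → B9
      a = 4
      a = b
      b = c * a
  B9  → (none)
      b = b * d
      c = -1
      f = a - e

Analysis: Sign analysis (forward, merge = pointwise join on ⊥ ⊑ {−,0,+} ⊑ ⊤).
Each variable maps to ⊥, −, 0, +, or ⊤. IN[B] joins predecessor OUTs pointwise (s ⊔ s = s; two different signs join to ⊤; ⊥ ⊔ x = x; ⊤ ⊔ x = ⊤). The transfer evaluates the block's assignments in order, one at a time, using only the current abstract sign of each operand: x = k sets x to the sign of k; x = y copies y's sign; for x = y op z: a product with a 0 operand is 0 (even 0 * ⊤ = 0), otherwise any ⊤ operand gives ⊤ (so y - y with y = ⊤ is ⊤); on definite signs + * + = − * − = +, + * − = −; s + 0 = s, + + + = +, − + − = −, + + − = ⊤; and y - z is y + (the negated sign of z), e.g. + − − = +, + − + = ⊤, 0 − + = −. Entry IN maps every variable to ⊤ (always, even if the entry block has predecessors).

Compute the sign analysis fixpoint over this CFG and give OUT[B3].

Answer: {a: ⊤, b: ⊤, c: +, d: ⊤, e: ⊤, f: +}

Working:
Converged values:
  B0:  IN=(all ⊤)  OUT=(all ⊤)
  B1:  IN=(all ⊤)  OUT=(all ⊤)
  B2:  IN=(all ⊤)  OUT={f:+; rest ⊤}
  B3:  IN={f:+; rest ⊤}  OUT={c:+, f:+; rest ⊤}
  B4:  IN={c:+, f:+; rest ⊤}  OUT={a:-, b:-, c:+, f:+; rest ⊤}
  B5:  IN=(all ⊤)  OUT=(all ⊤)
  B6:  IN=(all ⊤)  OUT=(all ⊤)
  B7:  IN=(all ⊤)  OUT=(all ⊤)
  B8:  IN=(all ⊤)  OUT=(all ⊤)
  B9:  IN=(all ⊤)  OUT={c:-; rest ⊤}

Merge at B3: IN[B3] = OUT[B2] = {a: ⊤, b: ⊤, c: ⊤, d: ⊤, e: ⊤, f: +}
Applying B3's transfer function to that IN value gives OUT[B3] (row B3 above).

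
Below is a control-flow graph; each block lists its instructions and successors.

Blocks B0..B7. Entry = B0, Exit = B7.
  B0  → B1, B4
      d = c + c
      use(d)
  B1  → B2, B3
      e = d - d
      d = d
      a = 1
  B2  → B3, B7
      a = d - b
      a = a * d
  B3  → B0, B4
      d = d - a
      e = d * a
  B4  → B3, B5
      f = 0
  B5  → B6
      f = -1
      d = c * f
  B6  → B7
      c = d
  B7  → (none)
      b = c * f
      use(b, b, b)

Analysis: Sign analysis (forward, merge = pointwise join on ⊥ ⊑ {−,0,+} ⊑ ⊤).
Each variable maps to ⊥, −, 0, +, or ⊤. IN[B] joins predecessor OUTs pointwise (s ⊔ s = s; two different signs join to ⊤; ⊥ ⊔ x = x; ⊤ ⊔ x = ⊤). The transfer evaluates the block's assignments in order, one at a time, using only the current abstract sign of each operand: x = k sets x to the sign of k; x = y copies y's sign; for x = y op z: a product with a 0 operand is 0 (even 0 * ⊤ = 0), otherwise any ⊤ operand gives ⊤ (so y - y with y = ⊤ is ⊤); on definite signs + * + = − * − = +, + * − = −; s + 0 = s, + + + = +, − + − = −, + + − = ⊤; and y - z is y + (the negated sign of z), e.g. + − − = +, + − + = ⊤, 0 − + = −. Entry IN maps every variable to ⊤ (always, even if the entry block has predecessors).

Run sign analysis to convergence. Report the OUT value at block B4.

Fixpoint table:
  B0: | IN=(all ⊤) | OUT=(all ⊤)
  B1: | IN=(all ⊤) | OUT={a:+; rest ⊤}
  B2: | IN={a:+; rest ⊤} | OUT=(all ⊤)
  B3: | IN=(all ⊤) | OUT=(all ⊤)
  B4: | IN=(all ⊤) | OUT={f:0; rest ⊤}
  B5: | IN={f:0; rest ⊤} | OUT={f:-; rest ⊤}
  B6: | IN={f:-; rest ⊤} | OUT={f:-; rest ⊤}
  B7: | IN=(all ⊤) | OUT=(all ⊤)

Merge at B4: IN[B4] = OUT[B0] ⊔ OUT[B3] = {a: ⊤, b: ⊤, c: ⊤, d: ⊤, e: ⊤, f: ⊤}
Applying B4's transfer function to that IN value gives OUT[B4] (row B4 above).

Answer: {a: ⊤, b: ⊤, c: ⊤, d: ⊤, e: ⊤, f: 0}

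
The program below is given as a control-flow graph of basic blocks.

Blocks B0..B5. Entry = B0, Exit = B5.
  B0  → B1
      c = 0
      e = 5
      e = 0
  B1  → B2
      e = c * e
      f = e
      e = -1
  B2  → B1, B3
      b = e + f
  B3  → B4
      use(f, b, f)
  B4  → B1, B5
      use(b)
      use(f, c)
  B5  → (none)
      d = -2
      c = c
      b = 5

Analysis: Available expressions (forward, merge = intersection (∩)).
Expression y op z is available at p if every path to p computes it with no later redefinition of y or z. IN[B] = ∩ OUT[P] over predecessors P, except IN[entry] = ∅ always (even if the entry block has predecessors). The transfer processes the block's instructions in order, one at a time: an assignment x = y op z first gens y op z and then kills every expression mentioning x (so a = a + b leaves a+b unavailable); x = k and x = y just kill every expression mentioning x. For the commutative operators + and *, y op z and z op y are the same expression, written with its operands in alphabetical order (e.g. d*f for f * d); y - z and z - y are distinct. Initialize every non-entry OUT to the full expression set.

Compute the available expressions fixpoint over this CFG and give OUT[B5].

Fixpoint table:
  B0:   IN={}   OUT={}
  B1:   IN={}   OUT={}
  B2:   IN={}   OUT={e+f}
  B3:   IN={e+f}   OUT={e+f}
  B4:   IN={e+f}   OUT={e+f}
  B5:   IN={e+f}   OUT={e+f}

Merge at B5: IN[B5] = OUT[B4] = {e+f}
Applying B5's transfer function to that IN value gives OUT[B5] (row B5 above).

Answer: {e+f}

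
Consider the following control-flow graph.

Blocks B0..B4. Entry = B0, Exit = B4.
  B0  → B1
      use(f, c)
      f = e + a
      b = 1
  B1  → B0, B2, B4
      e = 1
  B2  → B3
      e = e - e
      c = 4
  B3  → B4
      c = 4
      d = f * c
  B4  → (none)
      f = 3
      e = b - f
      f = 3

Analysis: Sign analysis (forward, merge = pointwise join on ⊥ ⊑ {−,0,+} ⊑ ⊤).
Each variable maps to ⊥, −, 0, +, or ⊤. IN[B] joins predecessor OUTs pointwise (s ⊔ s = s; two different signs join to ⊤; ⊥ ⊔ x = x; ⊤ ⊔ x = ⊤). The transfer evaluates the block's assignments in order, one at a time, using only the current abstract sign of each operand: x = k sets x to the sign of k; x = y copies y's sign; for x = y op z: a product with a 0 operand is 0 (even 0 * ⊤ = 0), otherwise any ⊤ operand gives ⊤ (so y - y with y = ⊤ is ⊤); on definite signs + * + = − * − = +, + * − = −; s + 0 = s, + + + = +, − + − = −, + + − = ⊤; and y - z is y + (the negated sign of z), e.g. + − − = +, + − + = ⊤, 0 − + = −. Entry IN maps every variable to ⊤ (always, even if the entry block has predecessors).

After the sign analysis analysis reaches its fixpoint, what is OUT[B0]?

Answer: {a: ⊤, b: +, c: ⊤, d: ⊤, e: ⊤, f: ⊤}

Trace:
Converged values:
  B0:  IN=(all ⊤)  OUT={b:+; rest ⊤}
  B1:  IN={b:+; rest ⊤}  OUT={b:+, e:+; rest ⊤}
  B2:  IN={b:+, e:+; rest ⊤}  OUT={b:+, c:+; rest ⊤}
  B3:  IN={b:+, c:+; rest ⊤}  OUT={b:+, c:+; rest ⊤}
  B4:  IN={b:+; rest ⊤}  OUT={b:+, f:+; rest ⊤}

Merge at B0 (entry node, so the boundary value (all ⊤) is joined with the incoming edge(s)): IN[B0] = (all ⊤) ⊔ OUT[B1] = {a: ⊤, b: ⊤, c: ⊤, d: ⊤, e: ⊤, f: ⊤}
Applying B0's transfer function to that IN value gives OUT[B0] (row B0 above).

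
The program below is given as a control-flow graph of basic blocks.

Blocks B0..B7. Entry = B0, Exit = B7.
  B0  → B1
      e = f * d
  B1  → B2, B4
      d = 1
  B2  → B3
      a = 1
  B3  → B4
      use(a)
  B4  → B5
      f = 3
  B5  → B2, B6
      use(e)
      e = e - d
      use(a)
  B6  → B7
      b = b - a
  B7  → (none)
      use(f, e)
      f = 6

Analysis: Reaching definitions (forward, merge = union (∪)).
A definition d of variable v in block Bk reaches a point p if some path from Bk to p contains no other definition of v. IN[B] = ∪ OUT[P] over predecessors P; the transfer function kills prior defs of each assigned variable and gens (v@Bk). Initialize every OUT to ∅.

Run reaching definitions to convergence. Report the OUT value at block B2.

Fixpoint table:
  B0: | IN={} | OUT={e@B0}
  B1: | IN={e@B0} | OUT={d@B1, e@B0}
  B2: | IN={a@B2, d@B1, e@B0, e@B5, f@B4} | OUT={a@B2, d@B1, e@B0, e@B5, f@B4}
  B3: | IN={a@B2, d@B1, e@B0, e@B5, f@B4} | OUT={a@B2, d@B1, e@B0, e@B5, f@B4}
  B4: | IN={a@B2, d@B1, e@B0, e@B5, f@B4} | OUT={a@B2, d@B1, e@B0, e@B5, f@B4}
  B5: | IN={a@B2, d@B1, e@B0, e@B5, f@B4} | OUT={a@B2, d@B1, e@B5, f@B4}
  B6: | IN={a@B2, d@B1, e@B5, f@B4} | OUT={a@B2, b@B6, d@B1, e@B5, f@B4}
  B7: | IN={a@B2, b@B6, d@B1, e@B5, f@B4} | OUT={a@B2, b@B6, d@B1, e@B5, f@B7}

Merge at B2: IN[B2] = OUT[B1] ⊔ OUT[B5] = {a@B2, d@B1, e@B0, e@B5, f@B4}
Applying B2's transfer function to that IN value gives OUT[B2] (row B2 above).

Answer: {a@B2, d@B1, e@B0, e@B5, f@B4}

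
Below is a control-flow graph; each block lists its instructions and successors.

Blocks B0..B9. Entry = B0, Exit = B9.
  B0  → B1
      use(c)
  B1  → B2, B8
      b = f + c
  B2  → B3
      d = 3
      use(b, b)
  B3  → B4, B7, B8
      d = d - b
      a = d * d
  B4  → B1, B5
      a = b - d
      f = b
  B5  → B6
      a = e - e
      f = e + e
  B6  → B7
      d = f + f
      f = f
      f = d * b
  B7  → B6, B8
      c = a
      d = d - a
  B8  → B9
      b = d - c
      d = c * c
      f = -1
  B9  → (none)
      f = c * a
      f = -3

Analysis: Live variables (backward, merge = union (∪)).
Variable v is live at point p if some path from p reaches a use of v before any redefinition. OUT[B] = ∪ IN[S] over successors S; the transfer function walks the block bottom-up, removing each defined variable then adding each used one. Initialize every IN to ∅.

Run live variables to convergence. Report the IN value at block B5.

Answer: {b, e}

Trace:
Per-block solution:
  B0:   IN={a, c, d, e, f}   OUT={a, c, d, e, f}
  B1:   IN={a, c, d, e, f}   OUT={a, b, c, d, e, f}
  B2:   IN={b, c, e, f}   OUT={b, c, d, e, f}
  B3:   IN={b, c, d, e, f}   OUT={a, b, c, d, e, f}
  B4:   IN={b, c, d, e}   OUT={a, b, c, d, e, f}
  B5:   IN={b, e}   OUT={a, b, f}
  B6:   IN={a, b, f}   OUT={a, b, d, f}
  B7:   IN={a, b, d, f}   OUT={a, b, c, d, f}
  B8:   IN={a, c, d}   OUT={a, c}
  B9:   IN={a, c}   OUT={}

Merge at B5: OUT[B5] = IN[B6] = {a, b, f}
Applying B5's transfer function to that OUT value gives IN[B5] (row B5 above).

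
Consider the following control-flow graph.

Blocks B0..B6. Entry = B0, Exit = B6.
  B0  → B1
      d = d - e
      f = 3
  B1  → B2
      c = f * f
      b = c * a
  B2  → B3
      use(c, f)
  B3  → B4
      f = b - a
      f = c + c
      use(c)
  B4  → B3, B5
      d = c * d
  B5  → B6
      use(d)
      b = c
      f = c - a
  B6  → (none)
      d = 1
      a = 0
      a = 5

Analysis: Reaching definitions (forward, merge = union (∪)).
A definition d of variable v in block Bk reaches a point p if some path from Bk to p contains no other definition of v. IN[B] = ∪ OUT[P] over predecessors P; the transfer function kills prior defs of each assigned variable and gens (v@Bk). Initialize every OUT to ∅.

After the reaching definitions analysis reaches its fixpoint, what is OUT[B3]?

Converged values:
  B0:   IN={}   OUT={d@B0, f@B0}
  B1:   IN={d@B0, f@B0}   OUT={b@B1, c@B1, d@B0, f@B0}
  B2:   IN={b@B1, c@B1, d@B0, f@B0}   OUT={b@B1, c@B1, d@B0, f@B0}
  B3:   IN={b@B1, c@B1, d@B0, d@B4, f@B0, f@B3}   OUT={b@B1, c@B1, d@B0, d@B4, f@B3}
  B4:   IN={b@B1, c@B1, d@B0, d@B4, f@B3}   OUT={b@B1, c@B1, d@B4, f@B3}
  B5:   IN={b@B1, c@B1, d@B4, f@B3}   OUT={b@B5, c@B1, d@B4, f@B5}
  B6:   IN={b@B5, c@B1, d@B4, f@B5}   OUT={a@B6, b@B5, c@B1, d@B6, f@B5}

Merge at B3: IN[B3] = OUT[B2] ⊔ OUT[B4] = {b@B1, c@B1, d@B0, d@B4, f@B0, f@B3}
Applying B3's transfer function to that IN value gives OUT[B3] (row B3 above).

Answer: {b@B1, c@B1, d@B0, d@B4, f@B3}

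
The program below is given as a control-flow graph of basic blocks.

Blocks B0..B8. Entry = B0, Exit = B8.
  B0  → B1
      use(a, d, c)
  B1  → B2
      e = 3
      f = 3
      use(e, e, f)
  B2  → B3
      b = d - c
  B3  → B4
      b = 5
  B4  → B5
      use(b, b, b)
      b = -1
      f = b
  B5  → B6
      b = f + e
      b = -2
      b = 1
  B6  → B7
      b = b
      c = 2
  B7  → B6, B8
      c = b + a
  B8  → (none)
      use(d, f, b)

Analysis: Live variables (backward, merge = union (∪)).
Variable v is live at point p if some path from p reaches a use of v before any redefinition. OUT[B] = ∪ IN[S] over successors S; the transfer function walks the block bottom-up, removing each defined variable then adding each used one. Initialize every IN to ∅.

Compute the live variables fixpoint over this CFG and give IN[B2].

Answer: {a, c, d, e}

Derivation:
Converged values:
  B0:  IN={a, c, d}  OUT={a, c, d}
  B1:  IN={a, c, d}  OUT={a, c, d, e}
  B2:  IN={a, c, d, e}  OUT={a, d, e}
  B3:  IN={a, d, e}  OUT={a, b, d, e}
  B4:  IN={a, b, d, e}  OUT={a, d, e, f}
  B5:  IN={a, d, e, f}  OUT={a, b, d, f}
  B6:  IN={a, b, d, f}  OUT={a, b, d, f}
  B7:  IN={a, b, d, f}  OUT={a, b, d, f}
  B8:  IN={b, d, f}  OUT={}

Merge at B2: OUT[B2] = IN[B3] = {a, d, e}
Applying B2's transfer function to that OUT value gives IN[B2] (row B2 above).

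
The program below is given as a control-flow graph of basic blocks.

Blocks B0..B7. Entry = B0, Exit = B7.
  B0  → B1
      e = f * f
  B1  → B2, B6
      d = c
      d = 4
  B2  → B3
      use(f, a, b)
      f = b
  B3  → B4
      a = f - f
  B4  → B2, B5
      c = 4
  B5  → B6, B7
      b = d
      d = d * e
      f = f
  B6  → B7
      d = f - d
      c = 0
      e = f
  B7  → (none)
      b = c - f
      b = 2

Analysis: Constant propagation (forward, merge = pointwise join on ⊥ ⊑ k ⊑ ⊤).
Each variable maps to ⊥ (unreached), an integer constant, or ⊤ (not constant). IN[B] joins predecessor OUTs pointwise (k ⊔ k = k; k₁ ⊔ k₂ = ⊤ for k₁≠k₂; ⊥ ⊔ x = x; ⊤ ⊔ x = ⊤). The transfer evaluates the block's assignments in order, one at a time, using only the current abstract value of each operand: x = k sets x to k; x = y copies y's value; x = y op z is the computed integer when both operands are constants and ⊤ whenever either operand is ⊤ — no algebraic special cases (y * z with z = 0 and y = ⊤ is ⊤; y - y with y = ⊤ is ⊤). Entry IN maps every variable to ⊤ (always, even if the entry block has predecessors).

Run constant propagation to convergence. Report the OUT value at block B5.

Converged values:
  B0:  IN=(all ⊤)  OUT=(all ⊤)
  B1:  IN=(all ⊤)  OUT={d:4; rest ⊤}
  B2:  IN={d:4; rest ⊤}  OUT={d:4; rest ⊤}
  B3:  IN={d:4; rest ⊤}  OUT={d:4; rest ⊤}
  B4:  IN={d:4; rest ⊤}  OUT={c:4, d:4; rest ⊤}
  B5:  IN={c:4, d:4; rest ⊤}  OUT={b:4, c:4; rest ⊤}
  B6:  IN=(all ⊤)  OUT={c:0; rest ⊤}
  B7:  IN=(all ⊤)  OUT={b:2; rest ⊤}

Merge at B5: IN[B5] = OUT[B4] = {a: ⊤, b: ⊤, c: 4, d: 4, e: ⊤, f: ⊤}
Applying B5's transfer function to that IN value gives OUT[B5] (row B5 above).

Answer: {a: ⊤, b: 4, c: 4, d: ⊤, e: ⊤, f: ⊤}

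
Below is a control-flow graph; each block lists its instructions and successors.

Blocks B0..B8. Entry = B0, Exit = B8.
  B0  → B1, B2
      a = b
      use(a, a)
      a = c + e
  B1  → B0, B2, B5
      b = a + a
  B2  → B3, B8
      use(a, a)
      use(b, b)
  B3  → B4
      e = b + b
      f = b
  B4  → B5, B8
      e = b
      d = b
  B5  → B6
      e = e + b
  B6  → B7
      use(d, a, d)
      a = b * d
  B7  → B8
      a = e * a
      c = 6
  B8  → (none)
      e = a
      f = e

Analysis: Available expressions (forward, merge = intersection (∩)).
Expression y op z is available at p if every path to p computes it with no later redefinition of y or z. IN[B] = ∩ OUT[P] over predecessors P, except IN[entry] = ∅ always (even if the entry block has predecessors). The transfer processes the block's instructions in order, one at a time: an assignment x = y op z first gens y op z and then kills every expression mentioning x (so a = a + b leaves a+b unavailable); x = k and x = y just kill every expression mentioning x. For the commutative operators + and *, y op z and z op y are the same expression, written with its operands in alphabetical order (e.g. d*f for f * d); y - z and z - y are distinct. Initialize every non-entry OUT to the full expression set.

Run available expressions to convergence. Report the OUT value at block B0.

Answer: {c+e}

Derivation:
Fixpoint table:
  B0:   IN={}   OUT={c+e}
  B1:   IN={c+e}   OUT={a+a, c+e}
  B2:   IN={c+e}   OUT={c+e}
  B3:   IN={c+e}   OUT={b+b}
  B4:   IN={b+b}   OUT={b+b}
  B5:   IN={}   OUT={}
  B6:   IN={}   OUT={b*d}
  B7:   IN={b*d}   OUT={b*d}
  B8:   IN={}   OUT={}

Merge at B0 (entry node, so the boundary value {} is joined with the incoming edge(s)): IN[B0] = {} ∩ OUT[B1] = {}
Applying B0's transfer function to that IN value gives OUT[B0] (row B0 above).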